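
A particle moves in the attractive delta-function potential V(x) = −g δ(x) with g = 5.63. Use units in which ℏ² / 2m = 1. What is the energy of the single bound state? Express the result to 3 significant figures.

E = -7.92

The bound state is ψ(x) = √κ e^{−κ|x|}. The derivative jump ψ'(0⁺) − ψ'(0⁻) = −(2mg/ℏ²)ψ(0) fixes κ = mg/ℏ² = 2.815.
Then E = −ℏ²κ²/(2m) = −mg²/(2ℏ²) = -7.924.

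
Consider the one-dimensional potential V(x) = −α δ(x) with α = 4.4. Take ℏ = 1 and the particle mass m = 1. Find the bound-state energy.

E = -9.68

The bound state is ψ(x) = √κ e^{−κ|x|}. The derivative jump ψ'(0⁺) − ψ'(0⁻) = −(2mα/ℏ²)ψ(0) fixes κ = mα/ℏ² = 4.400.
Then E = −ℏ²κ²/(2m) = −mα²/(2ℏ²) = -9.680.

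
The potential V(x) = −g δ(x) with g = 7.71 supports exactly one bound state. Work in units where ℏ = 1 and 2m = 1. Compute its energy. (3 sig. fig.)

For x ≠ 0 the bound state is ψ ∝ e^{−κ|x|}; integrating the TISE across the delta gives the cusp condition 2κ = 2mg/ℏ², so κ = 3.855.
Then E = −ℏ²κ²/(2m) = −mg²/(2ℏ²) = -14.86.

E = -14.9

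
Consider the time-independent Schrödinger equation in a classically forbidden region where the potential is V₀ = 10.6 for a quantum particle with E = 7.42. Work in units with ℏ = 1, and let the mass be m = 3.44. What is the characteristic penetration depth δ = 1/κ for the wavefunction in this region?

Since E < V₀ the TISE in this region is ψ'' = κ²ψ with κ = √(2m(V₀ − E))/ℏ.
κ = √(2 × 3.44 × 3.18) = 4.677. The penetration depth is δ = 1/κ = 0.214.

δ = 0.214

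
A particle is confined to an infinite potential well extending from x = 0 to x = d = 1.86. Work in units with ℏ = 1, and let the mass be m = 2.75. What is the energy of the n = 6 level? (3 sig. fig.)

E = 18.7

Requiring ψ(0) = ψ(d) = 0 quantises k = nπ/d, hence E_n = ℏ²k²/2m = n²π²ℏ²/(2md²).
E_6 = 6² × π² / (2 × 2.75 × 1.86²) = 18.67.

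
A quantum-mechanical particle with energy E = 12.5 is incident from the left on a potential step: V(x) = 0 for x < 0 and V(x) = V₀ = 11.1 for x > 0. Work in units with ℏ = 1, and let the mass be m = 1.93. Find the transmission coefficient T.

The wavenumbers are k₁ = √(2mE)/ℏ = 6.946 on the left and k₂ = √(2m(E − V₀))/ℏ = 2.325 on the right.
Matching ψ and ψ′ at x = 0 gives r = (k₁ − k₂)/(k₁ + k₂), so R = r² = 0.2485 and T = 1 − R = 0.7515.

T = 0.751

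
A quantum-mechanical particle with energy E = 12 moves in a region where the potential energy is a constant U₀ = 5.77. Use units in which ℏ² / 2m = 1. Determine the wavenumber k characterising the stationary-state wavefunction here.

k = 2.50

With E > U₀ the solution is oscillatory, ψ ∝ e^{±ikx} with k = √(2m(E − U₀))/ℏ.
k = √(2 × 0.5 × 6.23) = 2.496.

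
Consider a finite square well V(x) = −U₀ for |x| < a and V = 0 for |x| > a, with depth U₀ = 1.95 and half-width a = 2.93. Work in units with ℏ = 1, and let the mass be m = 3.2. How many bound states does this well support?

N = 7

The dimensionless depth is z₀ = a√(2mU₀)/ℏ = 2.93 × √(12.48) = 10.35.
A new bound state (alternating even/odd) appears each time z₀ passes a multiple of π/2, so N = ⌊2z₀/π⌋ + 1 = ⌊6.590⌋ + 1 = 7.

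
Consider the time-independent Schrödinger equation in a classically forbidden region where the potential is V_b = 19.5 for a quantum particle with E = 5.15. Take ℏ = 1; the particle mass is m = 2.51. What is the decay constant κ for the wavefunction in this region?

κ = 8.49

Since E < V_b the TISE in this region is ψ'' = κ²ψ with κ = √(2m(V_b − E))/ℏ.
κ = √(2 × 2.51 × 14.35) = 8.487.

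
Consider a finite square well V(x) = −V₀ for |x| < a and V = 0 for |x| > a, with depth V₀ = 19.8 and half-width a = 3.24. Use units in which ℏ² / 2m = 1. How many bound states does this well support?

N = 10

The dimensionless depth is z₀ = a√(2mV₀)/ℏ = 3.24 × √(19.80) = 14.42.
A new bound state (alternating even/odd) appears each time z₀ passes a multiple of π/2, so N = ⌊2z₀/π⌋ + 1 = ⌊9.178⌋ + 1 = 10.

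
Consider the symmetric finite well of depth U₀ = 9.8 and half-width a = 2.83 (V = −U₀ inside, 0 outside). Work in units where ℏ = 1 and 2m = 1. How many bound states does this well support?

N = 6

Define the well-strength parameter z₀ = (a/ℏ)√(2mU₀) = 2.83 × √(2·0.5·9.8) = 8.859.
The even/odd transcendental equations gain one root per π/2 in z₀, giving N = 1 + ⌊2z₀/π⌋ = 1 + ⌊5.640⌋ = 6.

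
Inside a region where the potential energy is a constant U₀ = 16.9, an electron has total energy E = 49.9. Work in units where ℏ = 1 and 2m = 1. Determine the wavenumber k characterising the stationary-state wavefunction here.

With E > U₀ the solution is oscillatory, ψ ∝ e^{±ikx} with k = √(2m(E − U₀))/ℏ.
k = √(2 × 0.5 × 33) = 5.745.

k = 5.74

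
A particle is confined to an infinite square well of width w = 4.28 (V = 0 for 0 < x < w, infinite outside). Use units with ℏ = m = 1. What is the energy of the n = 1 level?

Requiring ψ(0) = ψ(w) = 0 quantises k = nπ/w, hence E_n = ℏ²k²/2m = n²π²ℏ²/(2mw²).
E_1 = 1² × π² / (2 × 1 × 4.28²) = 0.2694.

E = 0.269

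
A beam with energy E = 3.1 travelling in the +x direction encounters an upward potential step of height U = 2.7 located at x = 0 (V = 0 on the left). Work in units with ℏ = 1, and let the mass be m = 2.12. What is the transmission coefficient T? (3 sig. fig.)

T = 0.778

The wavenumbers are k₁ = √(2mE)/ℏ = 3.625 on the left and k₂ = √(2m(E − U))/ℏ = 1.302 on the right.
Continuity of ψ and ψ′ at the step yields the reflection amplitude r = (k₁ − k₂)/(k₁ + k₂) = 0.4714; thus R = |r|² = 0.2223, T = 0.7777.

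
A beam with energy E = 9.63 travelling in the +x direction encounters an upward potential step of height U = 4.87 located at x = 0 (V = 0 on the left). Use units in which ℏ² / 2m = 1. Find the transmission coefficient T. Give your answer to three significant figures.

The wavenumbers are k₁ = √(2mE)/ℏ = 3.103 on the left and k₂ = √(2m(E − U))/ℏ = 2.182 on the right.
Matching ψ and ψ′ at x = 0 gives r = (k₁ − k₂)/(k₁ + k₂), so R = r² = 0.03040 and T = 1 − R = 0.9696.

T = 0.970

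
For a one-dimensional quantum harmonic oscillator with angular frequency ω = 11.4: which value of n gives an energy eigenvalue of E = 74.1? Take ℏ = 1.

n = 6

Invert E_n = (n + ½)ℏω: n = E/ℏω − ½ = 6.000, so n = 6.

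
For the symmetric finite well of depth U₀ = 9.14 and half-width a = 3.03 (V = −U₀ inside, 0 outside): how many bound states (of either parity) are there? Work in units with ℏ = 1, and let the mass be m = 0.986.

N = 9

The dimensionless depth is z₀ = a√(2mU₀)/ℏ = 3.03 × √(18.02) = 12.86.
The even/odd transcendental equations gain one root per π/2 in z₀, giving N = 1 + ⌊2z₀/π⌋ = 1 + ⌊8.189⌋ = 9.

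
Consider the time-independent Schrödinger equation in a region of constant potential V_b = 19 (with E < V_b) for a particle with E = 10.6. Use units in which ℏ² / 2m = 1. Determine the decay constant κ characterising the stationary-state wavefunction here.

κ = 2.90

Since E < V_b the TISE in this region is ψ'' = κ²ψ with κ = √(2m(V_b − E))/ℏ.
κ = √(2 × 0.5 × 8.4) = 2.898.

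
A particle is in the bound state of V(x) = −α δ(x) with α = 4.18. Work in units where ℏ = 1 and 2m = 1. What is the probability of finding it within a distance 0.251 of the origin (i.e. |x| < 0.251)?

The normalised bound state is ψ = √κ e^{−κ|x|} with κ = mα/ℏ² = 2.090.
P(|x| < d) = ∫_{−d}^{d} κ e^{−2κ|x|} dx = 1 − e^{−2κd} = 1 − e^{−1.049} = 0.6498.

P = 0.650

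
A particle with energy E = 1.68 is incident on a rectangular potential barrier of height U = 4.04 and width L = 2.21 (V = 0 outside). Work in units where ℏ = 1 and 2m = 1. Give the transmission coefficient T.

Since E < U the interior solution is evanescent with decay constant κ = √(2m(U − E))/ℏ = 1.536.
κL = 3.395, sinh(κL) = 14.89.
The exact tunnelling result is T⁻¹ = 1 + U² sinh²(κL) / [4E(U − E)] = 229.2, so T = 0.00436.

T = 0.00436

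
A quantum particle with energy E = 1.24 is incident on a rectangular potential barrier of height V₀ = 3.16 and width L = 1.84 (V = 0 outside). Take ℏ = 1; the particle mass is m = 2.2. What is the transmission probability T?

E < V₀: inside the barrier ψ ∝ e^{±κx} with κ = √(2m(V₀ − E))/ℏ = 2.907.
κL = 5.348, sinh(κL) = 105.1.
The exact tunnelling result is T⁻¹ = 1 + V₀² sinh²(κL) / [4E(V₀ − E)] = 11580, so T = 0.0000863.

T = 0.0000863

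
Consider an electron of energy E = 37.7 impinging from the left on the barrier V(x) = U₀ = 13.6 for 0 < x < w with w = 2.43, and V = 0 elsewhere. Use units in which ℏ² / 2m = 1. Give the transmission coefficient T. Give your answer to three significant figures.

T = 0.982

E > U₀: inside the barrier k₂ = √(2m(E − U₀))/ℏ = 4.909, k₂w = 11.93.
T = [1 + U₀² sin²(k₂w) / (4E(E − U₀))]⁻¹ = 1/1.018 = 0.982.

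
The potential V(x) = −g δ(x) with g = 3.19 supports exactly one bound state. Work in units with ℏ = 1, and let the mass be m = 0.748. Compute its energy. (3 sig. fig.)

The bound state is ψ(x) = √κ e^{−κ|x|}. The derivative jump ψ'(0⁺) − ψ'(0⁻) = −(2mg/ℏ²)ψ(0) fixes κ = mg/ℏ² = 2.386.
Then E = −ℏ²κ²/(2m) = −mg²/(2ℏ²) = -3.806.

E = -3.81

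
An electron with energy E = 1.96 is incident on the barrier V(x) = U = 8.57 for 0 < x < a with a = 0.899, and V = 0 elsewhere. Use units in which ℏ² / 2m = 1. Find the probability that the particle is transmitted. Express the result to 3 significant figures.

Since E < U the interior solution is evanescent with decay constant κ = √(2m(U − E))/ℏ = 2.571.
κa = 2.311, sinh(κa) = 4.994.
Matching ψ, ψ′ at both faces gives T = [1 + U² sinh²(κa) / (4E(U − E))]⁻¹ = 1/36.35 = 0.0275.

T = 0.0275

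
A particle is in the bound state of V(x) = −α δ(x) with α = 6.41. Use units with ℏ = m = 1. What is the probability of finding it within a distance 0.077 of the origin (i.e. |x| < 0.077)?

The normalised bound state is ψ = √κ e^{−κ|x|} with κ = mα/ℏ² = 6.410.
P(|x| < d) = ∫_{−d}^{d} κ e^{−2κ|x|} dx = 1 − e^{−2κd} = 1 − e^{−0.9871} = 0.6274.

P = 0.627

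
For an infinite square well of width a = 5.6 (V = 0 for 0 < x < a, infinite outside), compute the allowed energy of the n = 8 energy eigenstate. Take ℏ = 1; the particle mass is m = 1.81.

E = 5.56

Requiring ψ(0) = ψ(a) = 0 quantises k = nπ/a, hence E_n = ℏ²k²/2m = n²π²ℏ²/(2ma²).
E_8 = 8² × π² / (2 × 1.81 × 5.6²) = 5.564.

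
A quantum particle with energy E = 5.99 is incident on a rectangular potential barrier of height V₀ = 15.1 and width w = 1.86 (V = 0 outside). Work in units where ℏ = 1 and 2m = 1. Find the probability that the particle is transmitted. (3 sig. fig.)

E < V₀: inside the barrier ψ ∝ e^{±κx} with κ = √(2m(V₀ − E))/ℏ = 3.018.
κw = 5.614, sinh(κw) = 137.1.
The exact tunnelling result is T⁻¹ = 1 + V₀² sinh²(κw) / [4E(V₀ − E)] = 19640, so T = 0.0000509.

T = 0.0000509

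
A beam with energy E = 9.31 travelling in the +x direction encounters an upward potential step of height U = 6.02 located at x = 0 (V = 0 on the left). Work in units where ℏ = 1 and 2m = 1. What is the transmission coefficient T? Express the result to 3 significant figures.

T = 0.935

The wavenumbers are k₁ = √(2mE)/ℏ = 3.051 on the left and k₂ = √(2m(E − U))/ℏ = 1.814 on the right.
Matching ψ and ψ′ at x = 0 gives r = (k₁ − k₂)/(k₁ + k₂), so R = r² = 0.06469 and T = 1 − R = 0.9353.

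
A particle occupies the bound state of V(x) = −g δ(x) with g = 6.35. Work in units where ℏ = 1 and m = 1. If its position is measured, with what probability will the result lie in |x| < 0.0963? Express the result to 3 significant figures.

P = 0.706

The normalised bound state is ψ = √κ e^{−κ|x|} with κ = mg/ℏ² = 6.350.
P(|x| < d) = ∫_{−d}^{d} κ e^{−2κ|x|} dx = 1 − e^{−2κd} = 1 − e^{−1.223} = 0.7057.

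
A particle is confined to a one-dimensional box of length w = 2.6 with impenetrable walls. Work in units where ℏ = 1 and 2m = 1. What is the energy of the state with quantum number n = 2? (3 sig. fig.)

E = 5.84

Requiring ψ(0) = ψ(w) = 0 quantises k = nπ/w, hence E_n = ℏ²k²/2m = n²π²ℏ²/(2mw²).
E_2 = 2² × π² / (2 × 0.5 × 2.6²) = 5.840.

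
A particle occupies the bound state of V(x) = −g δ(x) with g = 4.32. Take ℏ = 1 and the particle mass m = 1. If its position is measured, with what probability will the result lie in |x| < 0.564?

P = 0.992

The normalised bound state is ψ = √κ e^{−κ|x|} with κ = mg/ℏ² = 4.320.
P(|x| < d) = ∫_{−d}^{d} κ e^{−2κ|x|} dx = 1 − e^{−2κd} = 1 − e^{−4.873} = 0.9923.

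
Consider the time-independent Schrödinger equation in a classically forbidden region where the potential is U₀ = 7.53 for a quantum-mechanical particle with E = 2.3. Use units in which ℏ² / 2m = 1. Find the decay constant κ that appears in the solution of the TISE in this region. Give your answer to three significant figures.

κ = 2.29

Since E < U₀ the TISE in this region is ψ'' = κ²ψ with κ = √(2m(U₀ − E))/ℏ.
κ = √(2 × 0.5 × 5.23) = 2.287.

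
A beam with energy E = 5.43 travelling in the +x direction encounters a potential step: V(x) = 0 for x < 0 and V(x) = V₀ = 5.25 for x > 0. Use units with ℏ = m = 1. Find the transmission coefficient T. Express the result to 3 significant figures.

T = 0.521

The wavenumbers are k₁ = √(2mE)/ℏ = 3.295 on the left and k₂ = √(2m(E − V₀))/ℏ = 0.6000 on the right.
Matching ψ and ψ′ at x = 0 gives r = (k₁ − k₂)/(k₁ + k₂), so R = r² = 0.4788 and T = 1 − R = 0.5212.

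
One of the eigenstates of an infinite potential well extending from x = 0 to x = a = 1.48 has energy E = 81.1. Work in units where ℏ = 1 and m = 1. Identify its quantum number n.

n = 6

For an infinite well E_n = n²π²ℏ²/(2ma²), so n = (a/πℏ)√(2mE).
n = (1.48/π) × √(2 × 1 × 81.1) = 6.000 → n = 6.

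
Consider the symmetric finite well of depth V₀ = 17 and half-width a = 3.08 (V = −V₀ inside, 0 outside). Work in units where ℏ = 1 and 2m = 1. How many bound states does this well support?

The dimensionless depth is z₀ = a√(2mV₀)/ℏ = 3.08 × √(17.00) = 12.70.
The even/odd transcendental equations gain one root per π/2 in z₀, giving N = 1 + ⌊2z₀/π⌋ = 1 + ⌊8.085⌋ = 9.

N = 9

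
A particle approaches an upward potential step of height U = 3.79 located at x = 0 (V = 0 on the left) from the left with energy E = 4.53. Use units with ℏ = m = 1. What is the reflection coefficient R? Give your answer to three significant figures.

R = 0.180

On each side the TISE gives plane waves with k = √(2m(E − V))/ℏ: k₁ = √(2·1·4.53) = 3.010, k₂ = √(2·1·0.74) = 1.217.
Continuity of ψ and ψ′ at the step yields the reflection amplitude r = (k₁ − k₂)/(k₁ + k₂) = 0.4243; thus R = |r|² = 0.1801, T = 0.8199.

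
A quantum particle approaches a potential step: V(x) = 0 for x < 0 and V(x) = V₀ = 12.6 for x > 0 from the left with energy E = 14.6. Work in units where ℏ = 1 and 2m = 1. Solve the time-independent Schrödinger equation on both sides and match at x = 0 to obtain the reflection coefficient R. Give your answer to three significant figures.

R = 0.211

The wavenumbers are k₁ = √(2mE)/ℏ = 3.821 on the left and k₂ = √(2m(E − V₀))/ℏ = 1.414 on the right.
Continuity of ψ and ψ′ at the step yields the reflection amplitude r = (k₁ − k₂)/(k₁ + k₂) = 0.4597; thus R = |r|² = 0.2114, T = 0.7886.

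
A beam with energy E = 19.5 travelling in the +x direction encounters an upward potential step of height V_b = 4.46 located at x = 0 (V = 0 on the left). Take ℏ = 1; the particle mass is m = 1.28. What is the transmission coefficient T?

T = 0.996

The wavenumbers are k₁ = √(2mE)/ℏ = 7.065 on the left and k₂ = √(2m(E − V_b))/ℏ = 6.205 on the right.
Matching ψ and ψ′ at x = 0 gives r = (k₁ − k₂)/(k₁ + k₂), so R = r² = 0.004203 and T = 1 − R = 0.9958.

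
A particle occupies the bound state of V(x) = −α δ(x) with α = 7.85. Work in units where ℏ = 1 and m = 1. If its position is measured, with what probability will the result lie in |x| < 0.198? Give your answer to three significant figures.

The normalised bound state is ψ = √κ e^{−κ|x|} with κ = mα/ℏ² = 7.850.
P(|x| < d) = ∫_{−d}^{d} κ e^{−2κ|x|} dx = 1 − e^{−2κd} = 1 − e^{−3.109} = 0.9553.

P = 0.955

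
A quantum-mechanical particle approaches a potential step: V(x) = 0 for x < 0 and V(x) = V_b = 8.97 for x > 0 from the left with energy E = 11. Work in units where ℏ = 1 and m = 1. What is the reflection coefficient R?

The wavenumbers are k₁ = √(2mE)/ℏ = 4.690 on the left and k₂ = √(2m(E − V_b))/ℏ = 2.015 on the right.
Matching ψ and ψ′ at x = 0 gives r = (k₁ − k₂)/(k₁ + k₂), so R = r² = 0.1592 and T = 1 − R = 0.8408.

R = 0.159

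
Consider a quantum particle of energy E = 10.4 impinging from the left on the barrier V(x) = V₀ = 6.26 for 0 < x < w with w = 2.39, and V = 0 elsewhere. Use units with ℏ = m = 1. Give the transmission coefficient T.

Above the barrier the interior wavenumber is k₂ = √(2m(E − V₀))/ℏ = 2.877, giving phase k₂w = 6.877.
T = [1 + V₀² sin²(k₂w) / (4E(E − V₀))]⁻¹ = 1/1.071 = 0.933.

T = 0.933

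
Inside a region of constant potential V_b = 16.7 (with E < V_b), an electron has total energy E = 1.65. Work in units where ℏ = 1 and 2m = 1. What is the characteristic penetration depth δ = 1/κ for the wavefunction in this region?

δ = 0.258

Since E < V_b the TISE in this region is ψ'' = κ²ψ with κ = √(2m(V_b − E))/ℏ.
κ = √(2 × 0.5 × 15.05) = 3.879. The penetration depth is δ = 1/κ = 0.258.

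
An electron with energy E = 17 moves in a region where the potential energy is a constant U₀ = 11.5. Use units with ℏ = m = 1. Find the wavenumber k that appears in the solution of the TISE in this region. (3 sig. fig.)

k = 3.32

With E > U₀ the solution is oscillatory, ψ ∝ e^{±ikx} with k = √(2m(E − U₀))/ℏ.
k = √(2 × 1 × 5.5) = 3.317.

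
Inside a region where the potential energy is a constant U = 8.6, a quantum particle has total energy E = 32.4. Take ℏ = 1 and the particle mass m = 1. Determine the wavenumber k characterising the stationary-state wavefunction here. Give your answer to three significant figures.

With E > U the solution is oscillatory, ψ ∝ e^{±ikx} with k = √(2m(E − U))/ℏ.
k = √(2 × 1 × 23.8) = 6.899.

k = 6.90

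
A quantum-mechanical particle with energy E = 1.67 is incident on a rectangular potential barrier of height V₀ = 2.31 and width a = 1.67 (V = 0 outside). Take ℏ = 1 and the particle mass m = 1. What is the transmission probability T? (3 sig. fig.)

E < V₀: inside the barrier ψ ∝ e^{±κx} with κ = √(2m(V₀ − E))/ℏ = 1.131.
κa = 1.889, sinh(κa) = 3.232.
Matching ψ, ψ′ at both faces gives T = [1 + V₀² sinh²(κa) / (4E(V₀ − E))]⁻¹ = 1/14.04 = 0.0712.

T = 0.0712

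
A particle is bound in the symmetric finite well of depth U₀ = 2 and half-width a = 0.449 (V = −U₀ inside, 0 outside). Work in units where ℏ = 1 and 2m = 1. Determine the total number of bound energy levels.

The dimensionless depth is z₀ = a√(2mU₀)/ℏ = 0.449 × √(2.000) = 0.6350.
The even/odd transcendental equations gain one root per π/2 in z₀, giving N = 1 + ⌊2z₀/π⌋ = 1 + ⌊0.4042⌋ = 1.

N = 1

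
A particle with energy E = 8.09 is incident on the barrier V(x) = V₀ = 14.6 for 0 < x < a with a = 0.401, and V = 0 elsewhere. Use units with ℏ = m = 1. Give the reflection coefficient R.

E < V₀: inside the barrier ψ ∝ e^{±κx} with κ = √(2m(V₀ − E))/ℏ = 3.608.
κa = 1.447, sinh(κa) = 2.007.
The exact tunnelling result is T⁻¹ = 1 + V₀² sinh²(κa) / [4E(V₀ − E)] = 5.077, so T = 0.197.
R = 1 − T = 0.803.

R = 0.803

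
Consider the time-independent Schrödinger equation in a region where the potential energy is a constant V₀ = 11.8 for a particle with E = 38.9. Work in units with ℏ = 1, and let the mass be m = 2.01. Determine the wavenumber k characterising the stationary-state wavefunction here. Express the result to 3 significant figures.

k = 10.4

With E > V₀ the solution is oscillatory, ψ ∝ e^{±ikx} with k = √(2m(E − V₀))/ℏ.
k = √(2 × 2.01 × 27.1) = 10.44.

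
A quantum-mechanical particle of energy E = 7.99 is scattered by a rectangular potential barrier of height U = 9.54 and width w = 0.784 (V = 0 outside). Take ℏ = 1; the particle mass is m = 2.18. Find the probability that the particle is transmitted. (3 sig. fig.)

T = 0.0368

Since E < U the interior solution is evanescent with decay constant κ = √(2m(U − E))/ℏ = 2.600.
κw = 2.038, sinh(κw) = 3.773.
Matching ψ, ψ′ at both faces gives T = [1 + U² sinh²(κw) / (4E(U − E))]⁻¹ = 1/27.15 = 0.0368.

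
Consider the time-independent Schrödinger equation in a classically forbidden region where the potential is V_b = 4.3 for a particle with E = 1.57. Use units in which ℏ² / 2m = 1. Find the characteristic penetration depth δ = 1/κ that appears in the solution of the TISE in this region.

Since E < V_b the TISE in this region is ψ'' = κ²ψ with κ = √(2m(V_b − E))/ℏ.
κ = √(2 × 0.5 × 2.73) = 1.652. The penetration depth is δ = 1/κ = 0.605.

δ = 0.605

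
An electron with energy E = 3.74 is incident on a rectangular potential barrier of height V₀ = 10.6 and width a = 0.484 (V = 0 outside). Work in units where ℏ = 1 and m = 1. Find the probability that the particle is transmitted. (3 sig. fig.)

T = 0.0968

E < V₀: inside the barrier ψ ∝ e^{±κx} with κ = √(2m(V₀ − E))/ℏ = 3.704.
κa = 1.793, sinh(κa) = 2.920.
The exact tunnelling result is T⁻¹ = 1 + V₀² sinh²(κa) / [4E(V₀ − E)] = 10.33, so T = 0.0968.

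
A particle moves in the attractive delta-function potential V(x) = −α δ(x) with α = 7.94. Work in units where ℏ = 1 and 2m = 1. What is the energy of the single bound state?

E = -15.8

The bound state is ψ(x) = √κ e^{−κ|x|}. The derivative jump ψ'(0⁺) − ψ'(0⁻) = −(2mα/ℏ²)ψ(0) fixes κ = mα/ℏ² = 3.970.
Then E = −ℏ²κ²/(2m) = −mα²/(2ℏ²) = -15.76.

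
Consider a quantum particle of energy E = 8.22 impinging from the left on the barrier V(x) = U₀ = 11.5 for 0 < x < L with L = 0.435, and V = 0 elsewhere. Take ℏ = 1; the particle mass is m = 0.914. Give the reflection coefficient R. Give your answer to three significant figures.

E < U₀: inside the barrier ψ ∝ e^{±κx} with κ = √(2m(U₀ − E))/ℏ = 2.449.
κL = 1.065, sinh(κL) = 1.278.
Matching ψ, ψ′ at both faces gives T = [1 + U₀² sinh²(κL) / (4E(U₀ − E))]⁻¹ = 1/3.004 = 0.333.
R = 1 − T = 0.667.

R = 0.667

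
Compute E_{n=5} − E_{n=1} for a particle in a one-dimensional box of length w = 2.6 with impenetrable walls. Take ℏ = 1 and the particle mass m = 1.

E_n = n²π²ℏ²/(2mw²), so ΔE = (5² − 1²) π²ℏ²/(2mw²).
ΔE = 24 × π² / (2 × 1 × 2.6²) = 17.52.

ΔE = 17.5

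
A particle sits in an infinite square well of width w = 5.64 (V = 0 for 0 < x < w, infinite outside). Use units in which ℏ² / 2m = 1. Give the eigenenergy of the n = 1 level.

E = 0.310

The infinite-well eigenfunctions ψ_n = √(2/w) sin(nπx/w) vanish at both walls, giving E_n = n²π²ℏ²/(2mw²).
E_1 = 1² × π² / (2 × 0.5 × 5.64²) = 0.3103.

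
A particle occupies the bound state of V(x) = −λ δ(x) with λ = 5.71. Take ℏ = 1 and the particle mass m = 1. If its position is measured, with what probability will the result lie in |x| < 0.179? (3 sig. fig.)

The normalised bound state is ψ = √κ e^{−κ|x|} with κ = mλ/ℏ² = 5.710.
P(|x| < d) = ∫_{−d}^{d} κ e^{−2κ|x|} dx = 1 − e^{−2κd} = 1 − e^{−2.044} = 0.8705.

P = 0.871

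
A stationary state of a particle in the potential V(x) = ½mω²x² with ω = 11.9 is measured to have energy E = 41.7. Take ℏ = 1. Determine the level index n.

Invert E_n = (n + ½)ℏω: n = E/ℏω − ½ = 3.004, so n = 3.

n = 3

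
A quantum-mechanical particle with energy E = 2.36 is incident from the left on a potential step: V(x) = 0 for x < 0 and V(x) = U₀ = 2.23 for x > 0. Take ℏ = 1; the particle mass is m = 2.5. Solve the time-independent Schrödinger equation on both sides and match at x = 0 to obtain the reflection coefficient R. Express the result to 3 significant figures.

On each side the TISE gives plane waves with k = √(2m(E − V))/ℏ: k₁ = √(2·2.5·2.36) = 3.435, k₂ = √(2·2.5·0.13) = 0.8062.
Matching ψ and ψ′ at x = 0 gives r = (k₁ − k₂)/(k₁ + k₂), so R = r² = 0.3842 and T = 1 − R = 0.6158.

R = 0.384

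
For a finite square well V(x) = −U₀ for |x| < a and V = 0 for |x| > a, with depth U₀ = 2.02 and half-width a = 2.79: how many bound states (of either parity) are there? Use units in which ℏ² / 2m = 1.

N = 3

The dimensionless depth is z₀ = a√(2mU₀)/ℏ = 2.79 × √(2.020) = 3.965.
A new bound state (alternating even/odd) appears each time z₀ passes a multiple of π/2, so N = ⌊2z₀/π⌋ + 1 = ⌊2.524⌋ + 1 = 3.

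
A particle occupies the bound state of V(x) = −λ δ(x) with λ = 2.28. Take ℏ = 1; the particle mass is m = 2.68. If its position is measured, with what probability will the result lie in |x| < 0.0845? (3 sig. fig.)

P = 0.644

The normalised bound state is ψ = √κ e^{−κ|x|} with κ = mλ/ℏ² = 6.110.
P(|x| < d) = ∫_{−d}^{d} κ e^{−2κ|x|} dx = 1 − e^{−2κd} = 1 − e^{−1.033} = 0.6439.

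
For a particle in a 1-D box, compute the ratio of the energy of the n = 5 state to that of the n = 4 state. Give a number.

Since E_n ∝ n², the ratio is (5/4)² = 1.5625.

1.5625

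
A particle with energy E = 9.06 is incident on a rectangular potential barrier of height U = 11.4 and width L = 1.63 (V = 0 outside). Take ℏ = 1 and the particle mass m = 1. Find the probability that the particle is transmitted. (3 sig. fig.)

Since E < U the interior solution is evanescent with decay constant κ = √(2m(U − E))/ℏ = 2.163.
κL = 3.526, sinh(κL) = 16.98.
Matching ψ, ψ′ at both faces gives T = [1 + U² sinh²(κL) / (4E(U − E))]⁻¹ = 1/443.0 = 0.00226.

T = 0.00226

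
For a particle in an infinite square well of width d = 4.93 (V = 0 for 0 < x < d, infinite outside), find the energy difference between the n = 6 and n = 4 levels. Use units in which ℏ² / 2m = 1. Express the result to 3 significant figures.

E_n = n²π²ℏ²/(2md²), so ΔE = (6² − 4²) π²ℏ²/(2md²).
ΔE = 20 × π² / (2 × 0.5 × 4.93²) = 8.121.

ΔE = 8.12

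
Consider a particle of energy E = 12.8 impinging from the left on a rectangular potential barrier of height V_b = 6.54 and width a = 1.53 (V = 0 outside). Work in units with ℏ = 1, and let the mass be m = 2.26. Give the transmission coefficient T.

Above the barrier the interior wavenumber is k₂ = √(2m(E − V_b))/ℏ = 5.319, giving phase k₂a = 8.139.
T = [1 + V_b² sin²(k₂a) / (4E(E − V_b))]⁻¹ = 1/1.123 = 0.891.

T = 0.891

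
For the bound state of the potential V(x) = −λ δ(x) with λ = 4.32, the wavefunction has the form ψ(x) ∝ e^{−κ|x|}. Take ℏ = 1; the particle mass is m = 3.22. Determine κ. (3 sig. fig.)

κ = 13.9

Integrating the TISE across x = 0 gives the cusp condition ψ'(0⁺) − ψ'(0⁻) = −(2mλ/ℏ²)ψ(0).
With ψ ∝ e^{−κ|x|} this yields −2κ = −2mλ/ℏ², so κ = mλ/ℏ² = 13.91.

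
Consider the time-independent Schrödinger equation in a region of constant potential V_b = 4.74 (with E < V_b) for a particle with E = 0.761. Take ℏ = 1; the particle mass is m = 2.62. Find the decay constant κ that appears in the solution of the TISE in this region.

κ = 4.57

Since E < V_b the TISE in this region is ψ'' = κ²ψ with κ = √(2m(V_b − E))/ℏ.
κ = √(2 × 2.62 × 3.979) = 4.566.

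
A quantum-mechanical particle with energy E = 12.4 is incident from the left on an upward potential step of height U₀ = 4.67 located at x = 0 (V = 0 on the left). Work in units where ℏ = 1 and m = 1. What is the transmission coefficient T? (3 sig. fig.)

T = 0.986

On each side the TISE gives plane waves with k = √(2m(E − V))/ℏ: k₁ = √(2·1·12.4) = 4.980, k₂ = √(2·1·7.73) = 3.932.
Continuity of ψ and ψ′ at the step yields the reflection amplitude r = (k₁ − k₂)/(k₁ + k₂) = 0.1176; thus R = |r|² = 0.01383, T = 0.9862.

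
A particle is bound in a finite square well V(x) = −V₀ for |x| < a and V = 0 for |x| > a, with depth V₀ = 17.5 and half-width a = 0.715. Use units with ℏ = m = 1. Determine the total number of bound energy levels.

The dimensionless depth is z₀ = a√(2mV₀)/ℏ = 0.715 × √(35.00) = 4.230.
A new bound state (alternating even/odd) appears each time z₀ passes a multiple of π/2, so N = ⌊2z₀/π⌋ + 1 = ⌊2.693⌋ + 1 = 3.

N = 3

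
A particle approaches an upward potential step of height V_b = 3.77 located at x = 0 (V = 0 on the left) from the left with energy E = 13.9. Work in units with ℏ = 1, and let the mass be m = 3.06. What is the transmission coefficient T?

T = 0.994

The wavenumbers are k₁ = √(2mE)/ℏ = 9.223 on the left and k₂ = √(2m(E − V_b))/ℏ = 7.874 on the right.
Matching ψ and ψ′ at x = 0 gives r = (k₁ − k₂)/(k₁ + k₂), so R = r² = 0.006230 and T = 1 − R = 0.9938.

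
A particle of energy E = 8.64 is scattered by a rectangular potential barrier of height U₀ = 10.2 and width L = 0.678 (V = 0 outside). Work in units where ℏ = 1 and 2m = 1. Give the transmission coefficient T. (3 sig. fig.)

E < U₀: inside the barrier ψ ∝ e^{±κx} with κ = √(2m(U₀ − E))/ℏ = 1.249.
κL = 0.8468, sinh(κL) = 0.9517.
The exact tunnelling result is T⁻¹ = 1 + U₀² sinh²(κL) / [4E(U₀ − E)] = 2.748, so T = 0.364.

T = 0.364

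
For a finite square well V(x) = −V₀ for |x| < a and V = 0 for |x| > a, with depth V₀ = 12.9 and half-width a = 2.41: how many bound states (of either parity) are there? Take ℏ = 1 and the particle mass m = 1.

Define the well-strength parameter z₀ = (a/ℏ)√(2mV₀) = 2.41 × √(2·1·12.9) = 12.24.
The even/odd transcendental equations gain one root per π/2 in z₀, giving N = 1 + ⌊2z₀/π⌋ = 1 + ⌊7.793⌋ = 8.

N = 8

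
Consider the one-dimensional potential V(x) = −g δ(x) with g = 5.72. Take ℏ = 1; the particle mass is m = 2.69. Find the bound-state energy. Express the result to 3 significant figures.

For x ≠ 0 the bound state is ψ ∝ e^{−κ|x|}; integrating the TISE across the delta gives the cusp condition 2κ = 2mg/ℏ², so κ = 15.39.
Then E = −ℏ²κ²/(2m) = −mg²/(2ℏ²) = -44.01.

E = -44.0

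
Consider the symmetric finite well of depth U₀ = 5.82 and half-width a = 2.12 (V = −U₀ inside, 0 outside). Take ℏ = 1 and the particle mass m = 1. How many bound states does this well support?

N = 5

The dimensionless depth is z₀ = a√(2mU₀)/ℏ = 2.12 × √(11.64) = 7.233.
A new bound state (alternating even/odd) appears each time z₀ passes a multiple of π/2, so N = ⌊2z₀/π⌋ + 1 = ⌊4.605⌋ + 1 = 5.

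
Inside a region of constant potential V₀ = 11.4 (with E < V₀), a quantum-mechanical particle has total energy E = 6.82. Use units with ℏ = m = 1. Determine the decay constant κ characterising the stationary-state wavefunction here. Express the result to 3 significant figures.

κ = 3.03

Since E < V₀ the TISE in this region is ψ'' = κ²ψ with κ = √(2m(V₀ − E))/ℏ.
κ = √(2 × 1 × 4.58) = 3.027.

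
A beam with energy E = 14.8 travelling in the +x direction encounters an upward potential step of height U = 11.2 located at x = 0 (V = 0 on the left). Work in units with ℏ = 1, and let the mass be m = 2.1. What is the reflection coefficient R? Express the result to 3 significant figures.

R = 0.115

On each side the TISE gives plane waves with k = √(2m(E − V))/ℏ: k₁ = √(2·2.1·14.8) = 7.884, k₂ = √(2·2.1·3.6) = 3.888.
Matching ψ and ψ′ at x = 0 gives r = (k₁ − k₂)/(k₁ + k₂), so R = r² = 0.1152 and T = 1 − R = 0.8848.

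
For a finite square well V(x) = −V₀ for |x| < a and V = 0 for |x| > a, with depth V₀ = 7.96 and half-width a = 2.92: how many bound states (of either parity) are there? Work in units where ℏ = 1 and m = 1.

N = 8

Define the well-strength parameter z₀ = (a/ℏ)√(2mV₀) = 2.92 × √(2·1·7.96) = 11.65.
A new bound state (alternating even/odd) appears each time z₀ passes a multiple of π/2, so N = ⌊2z₀/π⌋ + 1 = ⌊7.417⌋ + 1 = 8.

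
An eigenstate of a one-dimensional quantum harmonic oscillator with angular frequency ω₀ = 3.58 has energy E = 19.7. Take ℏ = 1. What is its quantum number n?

n = 5

E_n = ℏω₀(n + ½) ⇒ n = E/(ℏω₀) − ½ = 19.7/3.58 − 0.5 = 5.003 → n = 5.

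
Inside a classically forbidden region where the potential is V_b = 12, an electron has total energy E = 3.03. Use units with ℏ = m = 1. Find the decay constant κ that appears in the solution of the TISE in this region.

κ = 4.24

Since E < V_b the TISE in this region is ψ'' = κ²ψ with κ = √(2m(V_b − E))/ℏ.
κ = √(2 × 1 × 8.97) = 4.236.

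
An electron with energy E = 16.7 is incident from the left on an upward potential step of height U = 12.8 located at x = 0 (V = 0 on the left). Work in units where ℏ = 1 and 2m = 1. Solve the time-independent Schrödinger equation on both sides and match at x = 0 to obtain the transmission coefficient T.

T = 0.879

On each side the TISE gives plane waves with k = √(2m(E − V))/ℏ: k₁ = √(2·½·16.7) = 4.087, k₂ = √(2·½·3.9) = 1.975.
Continuity of ψ and ψ′ at the step yields the reflection amplitude r = (k₁ − k₂)/(k₁ + k₂) = 0.3484; thus R = |r|² = 0.1214, T = 0.8786.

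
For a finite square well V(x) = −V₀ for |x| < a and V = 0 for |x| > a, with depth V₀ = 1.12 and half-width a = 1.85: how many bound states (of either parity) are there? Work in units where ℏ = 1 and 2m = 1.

The dimensionless depth is z₀ = a√(2mV₀)/ℏ = 1.85 × √(1.120) = 1.958.
A new bound state (alternating even/odd) appears each time z₀ passes a multiple of π/2, so N = ⌊2z₀/π⌋ + 1 = ⌊1.246⌋ + 1 = 2.

N = 2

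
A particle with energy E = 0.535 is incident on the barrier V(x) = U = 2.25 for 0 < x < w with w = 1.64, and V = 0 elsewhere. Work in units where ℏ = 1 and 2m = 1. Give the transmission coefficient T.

E < U: inside the barrier ψ ∝ e^{±κx} with κ = √(2m(U − E))/ℏ = 1.310.
κw = 2.148, sinh(κw) = 4.224.
The exact tunnelling result is T⁻¹ = 1 + U² sinh²(κw) / [4E(U − E)] = 25.61, so T = 0.0390.

T = 0.0390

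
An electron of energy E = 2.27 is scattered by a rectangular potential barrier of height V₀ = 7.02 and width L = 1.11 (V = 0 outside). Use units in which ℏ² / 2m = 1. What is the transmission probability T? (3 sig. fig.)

E < V₀: inside the barrier ψ ∝ e^{±κx} with κ = √(2m(V₀ − E))/ℏ = 2.179.
κL = 2.419, sinh(κL) = 5.574.
The exact tunnelling result is T⁻¹ = 1 + V₀² sinh²(κL) / [4E(V₀ − E)] = 36.50, so T = 0.0274.

T = 0.0274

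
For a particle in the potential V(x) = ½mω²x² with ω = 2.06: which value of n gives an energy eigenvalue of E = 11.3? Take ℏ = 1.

Invert E_n = (n + ½)ℏω: n = E/ℏω − ½ = 4.985, so n = 5.

n = 5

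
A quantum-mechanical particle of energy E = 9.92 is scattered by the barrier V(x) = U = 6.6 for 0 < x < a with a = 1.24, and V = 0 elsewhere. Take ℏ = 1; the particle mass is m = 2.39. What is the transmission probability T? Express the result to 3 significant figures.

T = 0.761

E > U: inside the barrier k₂ = √(2m(E − U))/ℏ = 3.984, k₂a = 4.940.
Matching at both interfaces gives T⁻¹ = 1 + U² sin²(k₂a) / [4E(E − U)] = 1.314, hence T = 0.761.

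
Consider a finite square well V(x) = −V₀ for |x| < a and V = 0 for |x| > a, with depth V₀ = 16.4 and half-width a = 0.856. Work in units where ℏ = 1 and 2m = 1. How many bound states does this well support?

N = 3

Define the well-strength parameter z₀ = (a/ℏ)√(2mV₀) = 0.856 × √(2·0.5·16.4) = 3.467.
A new bound state (alternating even/odd) appears each time z₀ passes a multiple of π/2, so N = ⌊2z₀/π⌋ + 1 = ⌊2.207⌋ + 1 = 3.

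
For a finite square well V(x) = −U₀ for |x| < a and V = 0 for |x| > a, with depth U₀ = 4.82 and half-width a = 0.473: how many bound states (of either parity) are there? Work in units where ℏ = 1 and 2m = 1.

N = 1

The dimensionless depth is z₀ = a√(2mU₀)/ℏ = 0.473 × √(4.820) = 1.038.
A new bound state (alternating even/odd) appears each time z₀ passes a multiple of π/2, so N = ⌊2z₀/π⌋ + 1 = ⌊0.6611⌋ + 1 = 1.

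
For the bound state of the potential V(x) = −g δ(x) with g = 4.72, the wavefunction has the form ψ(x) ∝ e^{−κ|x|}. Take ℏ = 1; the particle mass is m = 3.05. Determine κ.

κ = 14.4

Integrating the TISE across x = 0 gives the cusp condition ψ'(0⁺) − ψ'(0⁻) = −(2mg/ℏ²)ψ(0).
With ψ ∝ e^{−κ|x|} this yields −2κ = −2mg/ℏ², so κ = mg/ℏ² = 14.40.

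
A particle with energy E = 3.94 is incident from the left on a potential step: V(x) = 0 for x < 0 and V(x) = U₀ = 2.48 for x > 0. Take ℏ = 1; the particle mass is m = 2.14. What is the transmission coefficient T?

On each side the TISE gives plane waves with k = √(2m(E − V))/ℏ: k₁ = √(2·2.14·3.94) = 4.106, k₂ = √(2·2.14·1.46) = 2.500.
Matching ψ and ψ′ at x = 0 gives r = (k₁ − k₂)/(k₁ + k₂), so R = r² = 0.05915 and T = 1 − R = 0.9408.

T = 0.941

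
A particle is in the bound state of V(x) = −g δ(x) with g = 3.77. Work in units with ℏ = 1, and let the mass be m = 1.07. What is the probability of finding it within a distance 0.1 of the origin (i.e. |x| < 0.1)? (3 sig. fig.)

P = 0.554

The normalised bound state is ψ = √κ e^{−κ|x|} with κ = mg/ℏ² = 4.034.
P(|x| < d) = ∫_{−d}^{d} κ e^{−2κ|x|} dx = 1 − e^{−2κd} = 1 − e^{−0.8068} = 0.5537.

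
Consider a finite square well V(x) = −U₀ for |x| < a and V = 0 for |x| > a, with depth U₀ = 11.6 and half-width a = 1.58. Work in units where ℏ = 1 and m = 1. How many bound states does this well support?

N = 5

Define the well-strength parameter z₀ = (a/ℏ)√(2mU₀) = 1.58 × √(2·1·11.6) = 7.610.
A new bound state (alternating even/odd) appears each time z₀ passes a multiple of π/2, so N = ⌊2z₀/π⌋ + 1 = ⌊4.845⌋ + 1 = 5.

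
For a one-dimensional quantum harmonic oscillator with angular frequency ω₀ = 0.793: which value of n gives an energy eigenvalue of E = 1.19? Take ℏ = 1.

E_n = ℏω₀(n + ½) ⇒ n = E/(ℏω₀) − ½ = 1.19/0.793 − 0.5 = 1.001 → n = 1.

n = 1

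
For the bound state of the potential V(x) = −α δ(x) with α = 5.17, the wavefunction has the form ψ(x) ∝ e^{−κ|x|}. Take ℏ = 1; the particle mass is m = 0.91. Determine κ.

κ = 4.70

Integrating the TISE across x = 0 gives the cusp condition ψ'(0⁺) − ψ'(0⁻) = −(2mα/ℏ²)ψ(0).
With ψ ∝ e^{−κ|x|} this yields −2κ = −2mα/ℏ², so κ = mα/ℏ² = 4.705.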